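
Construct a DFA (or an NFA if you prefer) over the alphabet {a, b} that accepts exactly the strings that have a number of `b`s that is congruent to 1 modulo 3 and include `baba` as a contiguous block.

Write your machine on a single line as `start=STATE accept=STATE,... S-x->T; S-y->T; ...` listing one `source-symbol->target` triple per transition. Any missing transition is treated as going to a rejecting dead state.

start=s0; accept=s14; s0-a->s0; s0-b->s1; s1-a->s2; s1-b->s3; s2-a->s4; s2-b->s5; s3-a->s6; s3-b->s7; s4-a->s4; s4-b->s3; s5-a->s8; s5-b->s7; s6-a->s9; s6-b->s10; s7-a->s11; s7-b->s1; s8-a->s8; s8-b->s12; s9-a->s9; s9-b->s7; s10-a->s12; s10-b->s1; s11-a->s0; s11-b->s13; s12-a->s12; s12-b->s14; s13-a->s14; s13-b->s3; s14-a->s14; s14-b->s8

Build one automaton per condition and run them in lockstep. The first has 3 states tracking the count of `b`s modulo 3; the second has 5 states tracking whether and how much of `baba` has been seen. A product state is a pair (one from each), accepting exactly when both do.
With 15 states:
          a    b  
>  s0     s0   s1 
   s1     s2   s3 
   s2     s4   s5 
   s3     s6   s7 
   s4     s4   s3 
   s5     s8   s7 
   s6     s9  s10 
   s7    s11   s1 
   s8     s8  s12 
   s9     s9   s7 
   s10   s12   s1 
   s11    s0  s13 
   s12   s12  s14 
   s13   s14   s3 
 * s14   s14   s8 
(> = start, * = accepting)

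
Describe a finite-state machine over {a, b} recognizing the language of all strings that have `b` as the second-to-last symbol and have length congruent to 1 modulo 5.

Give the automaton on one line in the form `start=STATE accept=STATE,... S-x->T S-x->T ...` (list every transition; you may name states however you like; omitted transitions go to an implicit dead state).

Build one automaton per condition and run them in lockstep. One (7 states) tracks the last 2 symbols read; the other (5 states) tracks the input length modulo 5. Each combined state is a pair, one component from each; accept when both components accept. Minimizing collapses redundant product states.
With 7 states:
        a   b  
>  q0   q1  q1 
   q1   q2  q2 
   q2   q3  q3 
   q3   q4  q4 
   q4   q0  q5 
   q5   q6  q6 
 * q6   q2  q2 
(> = start, * = accepting)

start=q0 accept=q6 q0-a->q1 q0-b->q1 q1-a->q2 q1-b->q2 q2-a->q3 q2-b->q3 q3-a->q4 q3-b->q4 q4-a->q0 q4-b->q5 q5-a->q6 q5-b->q6 q6-a->q2 q6-b->q2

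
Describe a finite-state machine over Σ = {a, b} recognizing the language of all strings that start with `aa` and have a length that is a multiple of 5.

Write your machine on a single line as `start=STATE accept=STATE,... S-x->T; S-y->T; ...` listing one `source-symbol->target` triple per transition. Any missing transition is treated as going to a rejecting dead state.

Build one automaton per condition and run them in lockstep. One (4 states) tracks whether the input so far still matches the prefix `aa`; the other (5 states) tracks the input length modulo 5. Each combined state is a pair, one component from each; accept when both components accept. After merging equivalent states the machine shrinks.
With 8 states:
        a   b  
>  s0   s1  s2 
   s1   s3  s2 
   s2   s2  s2 
   s3   s4  s4 
   s4   s5  s5 
   s5   s6  s6 
 * s6   s7  s7 
   s7   s3  s3 
(> = start, * = accepting)

start=s0; accept=s6; s0-a->s1; s0-b->s2; s1-a->s3; s1-b->s2; s2-a->s2; s2-b->s2; s3-a->s4; s3-b->s4; s4-a->s5; s4-b->s5; s5-a->s6; s5-b->s6; s6-a->s7; s6-b->s7; s7-a->s3; s7-b->s3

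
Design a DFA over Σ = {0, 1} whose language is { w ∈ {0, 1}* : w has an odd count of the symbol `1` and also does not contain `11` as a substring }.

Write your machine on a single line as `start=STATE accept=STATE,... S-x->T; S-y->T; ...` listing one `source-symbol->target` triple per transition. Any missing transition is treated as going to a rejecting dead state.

start=q0; accept=q1,q2; q0-0->q0; q0-1->q1; q1-0->q2; q1-1->q3; q2-0->q2; q2-1->q4; q3-0->q3; q3-1->q3; q4-0->q0; q4-1->q3

Run two small machines in parallel and take their product. One (2 states) tracks the count of `1`s modulo 2; the other (3 states) tracks partial matches of the forbidden pattern `11`. Each combined state is a pair, one component from each; accept when both components accept. Equivalent product states are then merged.
A 5-state machine:
        0   1  
>  q0   q0  q1 
 * q1   q2  q3 
 * q2   q2  q4 
   q3   q3  q3 
   q4   q0  q3 
(> = start, * = accepting)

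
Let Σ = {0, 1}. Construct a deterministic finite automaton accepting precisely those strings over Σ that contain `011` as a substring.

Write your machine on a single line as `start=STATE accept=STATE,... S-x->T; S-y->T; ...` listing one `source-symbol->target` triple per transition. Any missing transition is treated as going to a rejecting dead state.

start=s0; accept=s3; s0-0->s1; s0-1->s0; s1-0->s1; s1-1->s2; s2-0->s1; s2-1->s3; s3-0->s3; s3-1->s3

Track how much of `011` has been matched so far: state s0 is no progress, s3 is the absorbing accept state reached once `011` has occurred. Intermediate states record partial matches; on a mismatch, fall back to the longest reusable overlap.
4 states suffice.
        0   1  
>  s0   s1  s0 
   s1   s1  s2 
   s2   s1  s3 
 * s3   s3  s3 
(> = start, * = accepting)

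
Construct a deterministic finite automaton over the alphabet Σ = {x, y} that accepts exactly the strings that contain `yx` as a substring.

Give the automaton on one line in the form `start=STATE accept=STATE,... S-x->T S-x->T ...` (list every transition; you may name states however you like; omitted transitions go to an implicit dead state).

start=q0 accept=q2 q0-x->q0 q0-y->q1 q1-x->q2 q1-y->q1 q2-x->q2 q2-y->q2

Track how much of `yx` has been matched so far: state q0 is no progress, q2 is the absorbing accept state reached once `yx` has occurred. Intermediate states record partial matches; on a mismatch, fall back to the longest reusable overlap.
3 states suffice.
        x   y  
>  q0   q0  q1 
   q1   q2  q1 
 * q2   q2  q2 
(> = start, * = accepting)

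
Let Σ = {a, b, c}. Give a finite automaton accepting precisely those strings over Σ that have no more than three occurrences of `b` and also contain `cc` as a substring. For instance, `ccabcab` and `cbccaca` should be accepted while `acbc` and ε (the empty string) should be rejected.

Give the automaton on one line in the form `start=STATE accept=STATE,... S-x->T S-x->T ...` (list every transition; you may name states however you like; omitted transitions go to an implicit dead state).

Run two small machines in parallel and take their product. One (5 states) tracks the count of `b`s, saturating at 4; the other (3 states) tracks whether and how much of `cc` has been seen. Each combined state is a pair, one component from each; accept when both components accept.
A 15-state machine:
          a    b    c  
>  S0     S0   S1   S2 
   S1     S1   S3   S4 
   S2     S0   S1   S5 
   S3     S3   S6   S7 
   S4     S1   S3   S8 
 * S5     S5   S8   S5 
   S6     S6   S9  S10 
   S7     S3   S6  S11 
 * S8     S8  S11   S8 
   S9     S9   S9  S12 
   S10    S6   S9  S13 
 * S11   S11  S13  S11 
   S12    S9   S9  S14 
 * S13   S13  S14  S13 
   S14   S14  S14  S14 
(> = start, * = accepting)

start=S0 accept=S5,S8,S11,S13 S0-a->S0 S0-b->S1 S0-c->S2 S1-a->S1 S1-b->S3 S1-c->S4 S2-a->S0 S2-b->S1 S2-c->S5 S3-a->S3 S3-b->S6 S3-c->S7 S4-a->S1 S4-b->S3 S4-c->S8 S5-a->S5 S5-b->S8 S5-c->S5 S6-a->S6 S6-b->S9 S6-c->S10 S7-a->S3 S7-b->S6 S7-c->S11 S8-a->S8 S8-b->S11 S8-c->S8 S9-a->S9 S9-b->S9 S9-c->S12 S10-a->S6 S10-b->S9 S10-c->S13 S11-a->S11 S11-b->S13 S11-c->S11 S12-a->S9 S12-b->S9 S12-c->S14 S13-a->S13 S13-b->S14 S13-c->S13 S14-a->S14 S14-b->S14 S14-c->S14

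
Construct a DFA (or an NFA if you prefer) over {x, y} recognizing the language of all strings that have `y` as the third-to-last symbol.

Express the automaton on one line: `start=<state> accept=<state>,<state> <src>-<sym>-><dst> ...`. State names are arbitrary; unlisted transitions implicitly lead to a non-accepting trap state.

A DFA must remember the last 3 symbols (since which symbol is third-to-last isn't known until the input ends). Use one state per possible window of the last ≤3 symbols; accept from those whose window starts with `y`.
          x    y  
>  S0     S1   S2 
   S1     S3   S4 
   S2     S5   S6 
   S3     S7   S8 
   S4     S9  S10 
   S5    S11  S12 
   S6    S13  S14 
   S7     S7   S8 
   S8     S9  S10 
   S9    S11  S12 
   S10   S13  S14 
 * S11    S7   S8 
 * S12    S9  S10 
 * S13   S11  S12 
 * S14   S13  S14 
(> = start, * = accepting)

start=S0 accept=S11,S12,S13,S14 S0-x->S1 S0-y->S2 S1-x->S3 S1-y->S4 S2-x->S5 S2-y->S6 S3-x->S7 S3-y->S8 S4-x->S9 S4-y->S10 S5-x->S11 S5-y->S12 S6-x->S13 S6-y->S14 S7-x->S7 S7-y->S8 S8-x->S9 S8-y->S10 S9-x->S11 S9-y->S12 S10-x->S13 S10-y->S14 S11-x->S7 S11-y->S8 S12-x->S9 S12-y->S10 S13-x->S11 S13-y->S12 S14-x->S13 S14-y->S14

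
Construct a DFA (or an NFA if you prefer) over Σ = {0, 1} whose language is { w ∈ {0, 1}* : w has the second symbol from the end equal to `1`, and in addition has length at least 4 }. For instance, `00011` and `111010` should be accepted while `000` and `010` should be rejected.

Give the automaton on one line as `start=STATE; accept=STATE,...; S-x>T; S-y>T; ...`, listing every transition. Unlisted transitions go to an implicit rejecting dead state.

Build one automaton per condition and run them in lockstep. One (7 states) tracks the last 2 symbols read; the other (6 states) tracks the input length, saturating at 5. Each combined state is a pair, one component from each; accept when both components accept. After merging equivalent states the machine shrinks.
6 states suffice.
        0   1  
>  S0   S1  S1 
   S1   S2  S2 
   S2   S2  S3 
   S3   S4  S5 
 * S4   S2  S3 
 * S5   S4  S5 
(> = start, * = accepting)

start=S0; accept=S4,S5; S0-0>S1; S0-1>S1; S1-0>S2; S1-1>S2; S2-0>S2; S2-1>S3; S3-0>S4; S3-1>S5; S4-0>S2; S4-1>S3; S5-0>S4; S5-1>S5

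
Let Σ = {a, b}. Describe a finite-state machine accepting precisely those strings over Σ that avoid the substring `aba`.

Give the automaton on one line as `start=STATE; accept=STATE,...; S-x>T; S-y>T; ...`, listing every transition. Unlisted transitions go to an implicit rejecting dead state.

start=q0; accept=q0,q1,q2; q0-a>q1; q0-b>q0; q1-a>q1; q1-b>q2; q2-a>q3; q2-b>q0; q3-a>q3; q3-b>q3

Track partial matches of the forbidden pattern `aba`. State q3 is a dead state reached once `aba` has occurred; every other state accepts. q0 means no part of `aba` is currently matched.
A 4-state machine:
        a   b  
>* q0   q1  q0 
 * q1   q1  q2 
 * q2   q3  q0 
   q3   q3  q3 
(> = start, * = accepting)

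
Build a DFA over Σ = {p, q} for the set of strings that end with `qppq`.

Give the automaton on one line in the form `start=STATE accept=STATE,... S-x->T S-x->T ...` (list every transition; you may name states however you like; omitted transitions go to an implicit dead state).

Let each state record the length of the longest suffix of the input read so far that is also a prefix of `qppq`. S1 means the last symbol is `q`; S2 means the last 2 symbols are `qp`; S3 means the last 3 symbols are `qpp`; S4 means the last 4 symbols are `qppq`. Accept only at S4, where the string currently ends in `qppq`.
5 states suffice.
        p   q  
>  S0   S0  S1 
   S1   S2  S1 
   S2   S3  S1 
   S3   S0  S4 
 * S4   S2  S1 
(> = start, * = accepting)

start=S0 accept=S4 S0-p->S0 S0-q->S1 S1-p->S2 S1-q->S1 S2-p->S3 S2-q->S1 S3-p->S0 S3-q->S4 S4-p->S2 S4-q->S1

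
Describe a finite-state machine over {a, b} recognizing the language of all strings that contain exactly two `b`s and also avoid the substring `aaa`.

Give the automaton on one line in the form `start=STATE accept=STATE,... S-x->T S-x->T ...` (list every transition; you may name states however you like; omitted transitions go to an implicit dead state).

Handle the two conditions separately and then intersect. One (4 states) tracks the count of `b`s, saturating at 3; the other (4 states) tracks partial matches of the forbidden pattern `aaa`. Each combined state is a pair, one component from each; accept when both components accept. After merging equivalent states the machine shrinks.
A 10-state machine:
        a   b  
>  s0   s1  s2 
   s1   s3  s2 
   s2   s4  s5 
   s3   s6  s2 
   s4   s7  s5 
 * s5   s8  s6 
   s6   s6  s6 
   s7   s6  s5 
 * s8   s9  s6 
 * s9   s6  s6 
(> = start, * = accepting)

start=s0 accept=s5,s8,s9 s0-a->s1 s0-b->s2 s1-a->s3 s1-b->s2 s2-a->s4 s2-b->s5 s3-a->s6 s3-b->s2 s4-a->s7 s4-b->s5 s5-a->s8 s5-b->s6 s6-a->s6 s6-b->s6 s7-a->s6 s7-b->s5 s8-a->s9 s8-b->s6 s9-a->s6 s9-b->s6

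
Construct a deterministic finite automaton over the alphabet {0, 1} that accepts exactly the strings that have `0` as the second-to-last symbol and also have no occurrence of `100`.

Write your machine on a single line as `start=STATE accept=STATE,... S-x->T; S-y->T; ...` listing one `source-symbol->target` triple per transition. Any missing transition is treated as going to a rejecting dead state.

start=q0; accept=q3,q4; q0-0->q1; q0-1->q2; q1-0->q3; q1-1->q4; q2-0->q5; q2-1->q6; q3-0->q3; q3-1->q4; q4-0->q5; q4-1->q6; q5-0->q7; q5-1->q4; q6-0->q5; q6-1->q6; q7-0->q7; q7-1->q8; q8-0->q9; q8-1->q10; q9-0->q7; q9-1->q8; q10-0->q9; q10-1->q10

Handle the two conditions separately and then intersect. One (7 states) tracks the last 2 symbols read; the other (4 states) tracks partial matches of the forbidden pattern `100`. Each combined state is a pair, one component from each; accept when both components accept.
11 states suffice.
          0    1  
>  q0     q1   q2 
   q1     q3   q4 
   q2     q5   q6 
 * q3     q3   q4 
 * q4     q5   q6 
   q5     q7   q4 
   q6     q5   q6 
   q7     q7   q8 
   q8     q9  q10 
   q9     q7   q8 
   q10    q9  q10 
(> = start, * = accepting)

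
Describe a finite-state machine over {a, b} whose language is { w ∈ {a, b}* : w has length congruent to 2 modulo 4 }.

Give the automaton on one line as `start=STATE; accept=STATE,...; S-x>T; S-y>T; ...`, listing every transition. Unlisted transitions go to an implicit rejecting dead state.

start=S0; accept=S2; S0-a>S1; S0-b>S1; S1-a>S2; S1-b>S2; S2-a>S3; S2-b>S3; S3-a>S0; S3-b>S0

Count input length modulo 4: every symbol advances one step around the cycle S0 → S1 → S2 → S3 → S0. Accept at S2.
        a   b  
>  S0   S1  S1 
   S1   S2  S2 
 * S2   S3  S3 
   S3   S0  S0 
(> = start, * = accepting)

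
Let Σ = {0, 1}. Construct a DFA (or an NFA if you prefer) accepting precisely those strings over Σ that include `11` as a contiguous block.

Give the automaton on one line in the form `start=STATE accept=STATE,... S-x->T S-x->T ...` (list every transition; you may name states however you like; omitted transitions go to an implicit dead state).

Track how much of `11` has been matched so far: state A is no progress, C is the absorbing accept state reached once `11` has occurred. Intermediate states record partial matches; on a mismatch, fall back to the longest reusable overlap.
A 3-state machine:
       0  1 
>  A   A  B 
   B   A  C 
 * C   C  C 
(> = start, * = accepting)

start=A accept=C A-0->A A-1->B B-0->A B-1->C C-0->C C-1->C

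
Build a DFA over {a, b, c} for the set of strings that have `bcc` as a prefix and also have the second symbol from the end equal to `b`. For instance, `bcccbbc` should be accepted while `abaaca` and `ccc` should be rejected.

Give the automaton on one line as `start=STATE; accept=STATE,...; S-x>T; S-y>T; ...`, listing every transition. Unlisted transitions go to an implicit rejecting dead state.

Run two small machines in parallel and take their product. One (5 states) tracks whether the input so far still matches the prefix `bcc`; the other (13 states) tracks the last 2 symbols read. Each combined state is a pair, one component from each; accept when both components accept. After merging equivalent states the machine shrinks.
8 states suffice.
        a   b   c  
>  S0   S1  S2  S1 
   S1   S1  S1  S1 
   S2   S1  S1  S3 
   S3   S1  S1  S4 
   S4   S4  S5  S4 
   S5   S6  S7  S6 
 * S6   S4  S5  S4 
 * S7   S6  S7  S6 
(> = start, * = accepting)

start=S0; accept=S6,S7; S0-a>S1; S0-b>S2; S0-c>S1; S1-a>S1; S1-b>S1; S1-c>S1; S2-a>S1; S2-b>S1; S2-c>S3; S3-a>S1; S3-b>S1; S3-c>S4; S4-a>S4; S4-b>S5; S4-c>S4; S5-a>S6; S5-b>S7; S5-c>S6; S6-a>S4; S6-b>S5; S6-c>S4; S7-a>S6; S7-b>S7; S7-c>S6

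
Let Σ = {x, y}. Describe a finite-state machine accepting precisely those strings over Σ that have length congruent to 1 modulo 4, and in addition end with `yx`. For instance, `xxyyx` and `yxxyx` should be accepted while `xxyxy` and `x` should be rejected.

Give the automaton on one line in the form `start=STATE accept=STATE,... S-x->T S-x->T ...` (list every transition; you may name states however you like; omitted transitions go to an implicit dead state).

start=s0 accept=s5 s0-x->s1 s0-y->s1 s1-x->s2 s1-y->s2 s2-x->s3 s2-y->s3 s3-x->s0 s3-y->s4 s4-x->s5 s4-y->s1 s5-x->s2 s5-y->s2

Run two small machines in parallel and take their product. The first has 4 states tracking the input length modulo 4; the second has 3 states tracking how much of the suffix `yx` has currently been matched. A product state is a pair (one from each), accepting exactly when both do. After merging equivalent states the machine shrinks.
        x   y  
>  s0   s1  s1 
   s1   s2  s2 
   s2   s3  s3 
   s3   s0  s4 
   s4   s5  s1 
 * s5   s2  s2 
(> = start, * = accepting)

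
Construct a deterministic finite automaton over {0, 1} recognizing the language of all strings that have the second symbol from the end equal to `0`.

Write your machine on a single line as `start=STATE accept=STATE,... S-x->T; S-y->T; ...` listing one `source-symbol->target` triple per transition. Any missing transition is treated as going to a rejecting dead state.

Because acceptance depends on a position counted from the end, the machine has to buffer the most recent 2 symbols. Make each state the string of the last up-to-2 symbols read; on input `x` shift the window left and append `x`. Accept when the buffered window has length 2 and begins with `0`.
A 7-state machine:
        0   1  
>  s0   s1  s2 
   s1   s3  s4 
   s2   s5  s6 
 * s3   s3  s4 
 * s4   s5  s6 
   s5   s3  s4 
   s6   s5  s6 
(> = start, * = accepting)

start=s0; accept=s3,s4; s0-0->s1; s0-1->s2; s1-0->s3; s1-1->s4; s2-0->s5; s2-1->s6; s3-0->s3; s3-1->s4; s4-0->s5; s4-1->s6; s5-0->s3; s5-1->s4; s6-0->s5; s6-1->s6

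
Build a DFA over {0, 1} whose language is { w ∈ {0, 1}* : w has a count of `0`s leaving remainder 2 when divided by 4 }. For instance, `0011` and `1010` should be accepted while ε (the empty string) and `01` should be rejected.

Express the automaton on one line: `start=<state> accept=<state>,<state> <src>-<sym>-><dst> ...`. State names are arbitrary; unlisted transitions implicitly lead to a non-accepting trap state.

start=q0 accept=q2 q0-0->q1 q0-1->q0 q1-0->q2 q1-1->q1 q2-0->q3 q2-1->q2 q3-0->q0 q3-1->q3

Keep the running count of `0`s modulo 4: each `0` advances along the cycle q0 → q1 → q2 → q3 → q0 while other symbols loop. Accept at q2.
4 states suffice.
        0   1  
>  q0   q1  q0 
   q1   q2  q1 
 * q2   q3  q2 
   q3   q0  q3 
(> = start, * = accepting)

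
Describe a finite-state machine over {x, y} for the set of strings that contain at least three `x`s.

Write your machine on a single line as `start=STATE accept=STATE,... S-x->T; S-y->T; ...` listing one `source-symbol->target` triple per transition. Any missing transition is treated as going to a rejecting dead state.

Only the number of `x`s matters, and only up to 4. Make a chain q0 → q1 → q2 → q3 → q4 advanced by each `x` (with q4 absorbing); every other symbol self-loops. The accepting set is {q3, q4}.
With 5 states:
        x   y  
>  q0   q1  q0 
   q1   q2  q1 
   q2   q3  q2 
 * q3   q4  q3 
 * q4   q4  q4 
(> = start, * = accepting)

start=q0; accept=q3,q4; q0-x->q1; q0-y->q0; q1-x->q2; q1-y->q1; q2-x->q3; q2-y->q2; q3-x->q4; q3-y->q3; q4-x->q4; q4-y->q4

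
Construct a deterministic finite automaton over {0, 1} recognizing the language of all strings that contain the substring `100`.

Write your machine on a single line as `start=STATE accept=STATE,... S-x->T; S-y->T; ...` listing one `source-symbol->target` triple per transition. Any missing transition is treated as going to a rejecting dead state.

start=S0; accept=S3; S0-0->S0; S0-1->S1; S1-0->S2; S1-1->S1; S2-0->S3; S2-1->S1; S3-0->S3; S3-1->S3

States S0..S2 record the length of the longest prefix of `100` that matches the current input suffix. Reaching S3 means `100` has been seen, and we stay there forever. Accept from S3.
        0   1  
>  S0   S0  S1 
   S1   S2  S1 
   S2   S3  S1 
 * S3   S3  S3 
(> = start, * = accepting)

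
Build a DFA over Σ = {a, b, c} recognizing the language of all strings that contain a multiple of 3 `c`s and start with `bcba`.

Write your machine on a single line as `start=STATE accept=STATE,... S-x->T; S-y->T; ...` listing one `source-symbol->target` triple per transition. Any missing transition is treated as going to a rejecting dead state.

start=q0; accept=q7; q0-a->q1; q0-b->q2; q0-c->q1; q1-a->q1; q1-b->q1; q1-c->q1; q2-a->q1; q2-b->q1; q2-c->q3; q3-a->q1; q3-b->q4; q3-c->q1; q4-a->q5; q4-b->q1; q4-c->q1; q5-a->q5; q5-b->q5; q5-c->q6; q6-a->q6; q6-b->q6; q6-c->q7; q7-a->q7; q7-b->q7; q7-c->q5

Build one automaton per condition and run them in lockstep. One (3 states) tracks the count of `c`s modulo 3; the other (6 states) tracks whether the input so far still matches the prefix `bcba`. Each combined state is a pair, one component from each; accept when both components accept. Equivalent product states are then merged.
        a   b   c  
>  q0   q1  q2  q1 
   q1   q1  q1  q1 
   q2   q1  q1  q3 
   q3   q1  q4  q1 
   q4   q5  q1  q1 
   q5   q5  q5  q6 
   q6   q6  q6  q7 
 * q7   q7  q7  q5 
(> = start, * = accepting)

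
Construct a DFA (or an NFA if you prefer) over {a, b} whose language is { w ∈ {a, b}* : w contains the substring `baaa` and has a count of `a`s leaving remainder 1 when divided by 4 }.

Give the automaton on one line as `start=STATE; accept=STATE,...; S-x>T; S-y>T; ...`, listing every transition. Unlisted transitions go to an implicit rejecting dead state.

Run two small machines in parallel and take their product. The first has 5 states tracking whether and how much of `baaa` has been seen; the second has 4 states tracking the count of `a`s modulo 4. A product state is a pair (one from each), accepting exactly when both do.
With 20 states:
          a    b  
>  q0     q1   q2 
   q1     q3   q4 
   q2     q5   q2 
   q3     q6   q7 
   q4     q8   q4 
   q5     q9   q4 
   q6     q0  q10 
   q7    q11   q7 
   q8    q12   q7 
   q9    q13   q7 
   q10   q14  q10 
   q11   q15  q10 
   q12   q16  q10 
   q13   q16  q13 
   q14   q17   q2 
   q15   q18   q2 
   q16   q18  q16 
   q17   q19   q4 
 * q18   q19  q18 
   q19   q13  q19 
(> = start, * = accepting)

start=q0; accept=q18; q0-a>q1; q0-b>q2; q1-a>q3; q1-b>q4; q2-a>q5; q2-b>q2; q3-a>q6; q3-b>q7; q4-a>q8; q4-b>q4; q5-a>q9; q5-b>q4; q6-a>q0; q6-b>q10; q7-a>q11; q7-b>q7; q8-a>q12; q8-b>q7; q9-a>q13; q9-b>q7; q10-a>q14; q10-b>q10; q11-a>q15; q11-b>q10; q12-a>q16; q12-b>q10; q13-a>q16; q13-b>q13; q14-a>q17; q14-b>q2; q15-a>q18; q15-b>q2; q16-a>q18; q16-b>q16; q17-a>q19; q17-b>q4; q18-a>q19; q18-b>q18; q19-a>q13; q19-b>q19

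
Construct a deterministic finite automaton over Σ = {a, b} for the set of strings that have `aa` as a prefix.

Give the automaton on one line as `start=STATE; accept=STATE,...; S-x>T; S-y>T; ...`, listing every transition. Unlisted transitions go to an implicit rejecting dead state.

start=q0; accept=q2; q0-a>q1; q0-b>q3; q1-a>q2; q1-b>q3; q2-a>q2; q2-b>q2; q3-a>q3; q3-b>q3

Walk along `aa` while the input agrees: from q0 take `a` to q1, and so on. Any deviation drops to the rejecting sink q3. Once q2 is reached the prefix is confirmed and every continuation is accepted.
A 4-state machine:
        a   b  
>  q0   q1  q3 
   q1   q2  q3 
 * q2   q2  q2 
   q3   q3  q3 
(> = start, * = accepting)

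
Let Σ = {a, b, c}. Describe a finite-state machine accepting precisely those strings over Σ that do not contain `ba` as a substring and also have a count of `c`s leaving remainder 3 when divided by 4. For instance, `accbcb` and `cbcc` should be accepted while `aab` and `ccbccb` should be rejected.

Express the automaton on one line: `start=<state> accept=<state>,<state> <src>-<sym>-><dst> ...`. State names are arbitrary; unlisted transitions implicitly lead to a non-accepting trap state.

start=s0 accept=s7,s8 s0-a->s0 s0-b->s1 s0-c->s2 s1-a->s3 s1-b->s1 s1-c->s2 s2-a->s2 s2-b->s4 s2-c->s5 s3-a->s3 s3-b->s3 s3-c->s3 s4-a->s3 s4-b->s4 s4-c->s5 s5-a->s5 s5-b->s6 s5-c->s7 s6-a->s3 s6-b->s6 s6-c->s7 s7-a->s7 s7-b->s8 s7-c->s0 s8-a->s3 s8-b->s8 s8-c->s0

Run two small machines in parallel and take their product. The first has 3 states tracking partial matches of the forbidden pattern `ba`; the second has 4 states tracking the count of `c`s modulo 4. A product state is a pair (one from each), accepting exactly when both do. Minimizing collapses redundant product states.
9 states suffice.
        a   b   c  
>  s0   s0  s1  s2 
   s1   s3  s1  s2 
   s2   s2  s4  s5 
   s3   s3  s3  s3 
   s4   s3  s4  s5 
   s5   s5  s6  s7 
   s6   s3  s6  s7 
 * s7   s7  s8  s0 
 * s8   s3  s8  s0 
(> = start, * = accepting)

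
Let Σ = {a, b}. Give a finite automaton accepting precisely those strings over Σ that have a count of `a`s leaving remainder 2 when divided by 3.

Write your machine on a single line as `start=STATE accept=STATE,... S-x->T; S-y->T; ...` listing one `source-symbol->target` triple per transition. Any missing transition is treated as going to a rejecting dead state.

The only thing that matters is how many `a`s have appeared, reduced mod 3. Use one state per residue: S0 for 0, …, S2 for 2. Reading `a` moves to the next residue; anything else stays put. S2 is accepting.
        a   b  
>  S0   S1  S0 
   S1   S2  S1 
 * S2   S0  S2 
(> = start, * = accepting)

start=S0; accept=S2; S0-a->S1; S0-b->S0; S1-a->S2; S1-b->S1; S2-a->S0; S2-b->S2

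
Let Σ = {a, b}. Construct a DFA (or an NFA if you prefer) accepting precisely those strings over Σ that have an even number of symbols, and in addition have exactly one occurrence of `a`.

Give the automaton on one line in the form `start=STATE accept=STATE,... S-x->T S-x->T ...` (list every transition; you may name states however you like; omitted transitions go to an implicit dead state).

Handle the two conditions separately and then intersect. One (2 states) tracks the input length modulo 2; the other (3 states) tracks the count of `a`s, saturating at 2. Each combined state is a pair, one component from each; accept when both components accept.
A 6-state machine:
        a   b  
>  q0   q1  q2 
   q1   q3  q4 
   q2   q4  q0 
   q3   q5  q5 
 * q4   q5  q1 
   q5   q3  q3 
(> = start, * = accepting)

start=q0 accept=q4 q0-a->q1 q0-b->q2 q1-a->q3 q1-b->q4 q2-a->q4 q2-b->q0 q3-a->q5 q3-b->q5 q4-a->q5 q4-b->q1 q5-a->q3 q5-b->q3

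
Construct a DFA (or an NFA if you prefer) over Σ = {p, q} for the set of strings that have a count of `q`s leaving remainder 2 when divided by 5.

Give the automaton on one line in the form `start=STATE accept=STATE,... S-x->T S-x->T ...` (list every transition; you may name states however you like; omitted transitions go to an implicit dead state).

start=s0 accept=s2 s0-p->s0 s0-q->s1 s1-p->s1 s1-q->s2 s2-p->s2 s2-q->s3 s3-p->s3 s3-q->s4 s4-p->s4 s4-q->s0

The only thing that matters is how many `q`s have appeared, reduced mod 5. Use one state per residue: s0 for 0, …, s4 for 4. Reading `q` moves to the next residue; anything else stays put. s2 is accepting.
A 5-state machine:
        p   q  
>  s0   s0  s1 
   s1   s1  s2 
 * s2   s2  s3 
   s3   s3  s4 
   s4   s4  s0 
(> = start, * = accepting)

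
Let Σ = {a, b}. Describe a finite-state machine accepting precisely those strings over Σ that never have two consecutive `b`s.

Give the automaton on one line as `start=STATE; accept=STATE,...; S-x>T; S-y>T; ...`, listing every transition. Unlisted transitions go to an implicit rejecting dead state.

Track partial matches of the forbidden pattern `bb`. State s2 is a dead state reached once `bb` has occurred; every other state accepts. s0 means no part of `bb` is currently matched.
3 states suffice.
        a   b  
>* s0   s0  s1 
 * s1   s0  s2 
   s2   s2  s2 
(> = start, * = accepting)

start=s0; accept=s0,s1; s0-a>s0; s0-b>s1; s1-a>s0; s1-b>s2; s2-a>s2; s2-b>s2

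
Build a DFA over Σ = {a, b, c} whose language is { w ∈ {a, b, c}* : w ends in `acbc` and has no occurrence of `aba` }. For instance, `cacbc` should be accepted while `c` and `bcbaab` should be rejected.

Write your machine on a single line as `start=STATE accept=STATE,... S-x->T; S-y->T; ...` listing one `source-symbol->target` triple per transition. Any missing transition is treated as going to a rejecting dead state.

Handle the two conditions separately and then intersect. One (5 states) tracks how much of the suffix `acbc` has currently been matched; the other (4 states) tracks partial matches of the forbidden pattern `aba`. Each combined state is a pair, one component from each; accept when both components accept.
          a    b    c  
>  q0     q1   q0   q0 
   q1     q1   q2   q3 
   q2     q4   q0   q0 
   q3     q1   q5   q0 
   q4     q4   q6   q7 
   q5     q1   q0   q8 
   q6     q4   q6   q6 
   q7     q4   q9   q6 
 * q8     q1   q0   q0 
   q9     q4   q6  q10 
   q10    q4   q6   q6 
(> = start, * = accepting)

start=q0; accept=q8; q0-a->q1; q0-b->q0; q0-c->q0; q1-a->q1; q1-b->q2; q1-c->q3; q2-a->q4; q2-b->q0; q2-c->q0; q3-a->q1; q3-b->q5; q3-c->q0; q4-a->q4; q4-b->q6; q4-c->q7; q5-a->q1; q5-b->q0; q5-c->q8; q6-a->q4; q6-b->q6; q6-c->q6; q7-a->q4; q7-b->q9; q7-c->q6; q8-a->q1; q8-b->q0; q8-c->q0; q9-a->q4; q9-b->q6; q9-c->q10; q10-a->q4; q10-b->q6; q10-c->q6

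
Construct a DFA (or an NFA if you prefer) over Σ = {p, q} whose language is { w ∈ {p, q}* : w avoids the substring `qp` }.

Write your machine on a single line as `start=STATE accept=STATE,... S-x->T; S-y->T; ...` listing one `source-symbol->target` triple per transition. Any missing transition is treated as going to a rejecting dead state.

start=s0; accept=s0,s1; s0-p->s0; s0-q->s1; s1-p->s2; s1-q->s1; s2-p->s2; s2-q->s2

This is the complement of 'contains `qp`'. Use the same substring-matching states — s0 through s2 holding how much of `qp` has just been matched — but flip the accepting set: everything except the trap s2 accepts.
3 states suffice.
        p   q  
>* s0   s0  s1 
 * s1   s2  s1 
   s2   s2  s2 
(> = start, * = accepting)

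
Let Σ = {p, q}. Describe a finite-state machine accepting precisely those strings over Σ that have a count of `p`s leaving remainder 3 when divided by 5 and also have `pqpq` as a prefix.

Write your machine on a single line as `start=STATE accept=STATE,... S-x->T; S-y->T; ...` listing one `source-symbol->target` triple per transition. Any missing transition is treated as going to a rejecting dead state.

Handle the two conditions separately and then intersect. One (5 states) tracks the count of `p`s modulo 5; the other (6 states) tracks whether the input so far still matches the prefix `pqpq`. Each combined state is a pair, one component from each; accept when both components accept.
With 14 states:
          p    q  
>  S0     S1   S2 
   S1     S3   S4 
   S2     S5   S2 
   S3     S6   S3 
   S4     S7   S5 
   S5     S3   S5 
   S6     S8   S6 
   S7     S6   S9 
   S8     S2   S8 
   S9    S10   S9 
 * S10   S11  S10 
   S11   S12  S11 
   S12   S13  S12 
   S13    S9  S13 
(> = start, * = accepting)

start=S0; accept=S10; S0-p->S1; S0-q->S2; S1-p->S3; S1-q->S4; S2-p->S5; S2-q->S2; S3-p->S6; S3-q->S3; S4-p->S7; S4-q->S5; S5-p->S3; S5-q->S5; S6-p->S8; S6-q->S6; S7-p->S6; S7-q->S9; S8-p->S2; S8-q->S8; S9-p->S10; S9-q->S9; S10-p->S11; S10-q->S10; S11-p->S12; S11-q->S11; S12-p->S13; S12-q->S12; S13-p->S9; S13-q->S13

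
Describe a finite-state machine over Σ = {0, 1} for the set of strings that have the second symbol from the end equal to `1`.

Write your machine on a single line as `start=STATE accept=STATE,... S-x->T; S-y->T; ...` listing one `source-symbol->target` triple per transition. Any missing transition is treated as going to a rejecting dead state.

start=q0; accept=q5,q6; q0-0->q1; q0-1->q2; q1-0->q3; q1-1->q4; q2-0->q5; q2-1->q6; q3-0->q3; q3-1->q4; q4-0->q5; q4-1->q6; q5-0->q3; q5-1->q4; q6-0->q5; q6-1->q6

Because acceptance depends on a position counted from the end, the machine has to buffer the most recent 2 symbols. Make each state the string of the last up-to-2 symbols read; on input `x` shift the window left and append `x`. Accept when the buffered window has length 2 and begins with `1`.
A 7-state machine:
        0   1  
>  q0   q1  q2 
   q1   q3  q4 
   q2   q5  q6 
   q3   q3  q4 
   q4   q5  q6 
 * q5   q3  q4 
 * q6   q5  q6 
(> = start, * = accepting)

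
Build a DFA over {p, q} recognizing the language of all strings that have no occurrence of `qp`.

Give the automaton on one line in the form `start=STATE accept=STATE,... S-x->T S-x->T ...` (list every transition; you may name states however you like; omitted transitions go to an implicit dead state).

start=A accept=A,B A-p->A A-q->B B-p->C B-q->B C-p->C C-q->C

Track partial matches of the forbidden pattern `qp`. State C is a dead state reached once `qp` has occurred; every other state accepts. A means no part of `qp` is currently matched.
With 3 states:
       p  q 
>* A   A  B 
 * B   C  B 
   C   C  C 
(> = start, * = accepting)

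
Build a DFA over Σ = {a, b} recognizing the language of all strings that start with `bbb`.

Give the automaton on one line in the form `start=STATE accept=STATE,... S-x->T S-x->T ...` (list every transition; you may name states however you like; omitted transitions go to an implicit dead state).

Walk along `bbb` while the input agrees: from s0 take `b` to s1, and so on. Any deviation drops to the rejecting sink s4. Once s3 is reached the prefix is confirmed and every continuation is accepted.
        a   b  
>  s0   s4  s1 
   s1   s4  s2 
   s2   s4  s3 
 * s3   s3  s3 
   s4   s4  s4 
(> = start, * = accepting)

start=s0 accept=s3 s0-a->s4 s0-b->s1 s1-a->s4 s1-b->s2 s2-a->s4 s2-b->s3 s3-a->s3 s3-b->s3 s4-a->s4 s4-b->s4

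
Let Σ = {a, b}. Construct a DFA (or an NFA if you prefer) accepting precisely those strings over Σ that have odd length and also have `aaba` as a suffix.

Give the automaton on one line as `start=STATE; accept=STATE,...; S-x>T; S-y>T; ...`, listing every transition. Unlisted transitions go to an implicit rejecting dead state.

Build one automaton per condition and run them in lockstep. One (2 states) tracks the input length modulo 2; the other (5 states) tracks how much of the suffix `aaba` has currently been matched. Each combined state is a pair, one component from each; accept when both components accept. Equivalent product states are then merged.
With 6 states:
        a   b  
>  S0   S1  S1 
   S1   S2  S0 
   S2   S3  S1 
   S3   S2  S4 
   S4   S5  S1 
 * S5   S2  S0 
(> = start, * = accepting)

start=S0; accept=S5; S0-a>S1; S0-b>S1; S1-a>S2; S1-b>S0; S2-a>S3; S2-b>S1; S3-a>S2; S3-b>S4; S4-a>S5; S4-b>S1; S5-a>S2; S5-b>S0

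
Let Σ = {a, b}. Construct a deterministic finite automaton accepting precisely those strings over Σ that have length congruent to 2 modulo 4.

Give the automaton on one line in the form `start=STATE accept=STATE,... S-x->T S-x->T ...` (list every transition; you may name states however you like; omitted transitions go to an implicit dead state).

start=S0 accept=S2 S0-a->S1 S0-b->S1 S1-a->S2 S1-b->S2 S2-a->S3 S2-b->S3 S3-a->S0 S3-b->S0

Only the length mod 4 matters, so use a 4-cycle: from any state, every input symbol moves to the next state, wrapping S3 back to S0. Mark S2 accepting.
A 4-state machine:
        a   b  
>  S0   S1  S1 
   S1   S2  S2 
 * S2   S3  S3 
   S3   S0  S0 
(> = start, * = accepting)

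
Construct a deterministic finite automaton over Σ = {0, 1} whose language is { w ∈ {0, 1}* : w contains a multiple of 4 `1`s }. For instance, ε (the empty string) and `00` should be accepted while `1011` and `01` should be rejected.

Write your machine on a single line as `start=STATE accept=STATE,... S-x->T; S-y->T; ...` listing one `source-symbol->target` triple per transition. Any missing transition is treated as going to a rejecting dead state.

start=s0; accept=s0; s0-0->s0; s0-1->s1; s1-0->s1; s1-1->s2; s2-0->s2; s2-1->s3; s3-0->s3; s3-1->s0

The only thing that matters is how many `1`s have appeared, reduced mod 4. Use one state per residue: s0 for 0, …, s3 for 3. Reading `1` moves to the next residue; anything else stays put. s0 is accepting.
        0   1  
>* s0   s0  s1 
   s1   s1  s2 
   s2   s2  s3 
   s3   s3  s0 
(> = start, * = accepting)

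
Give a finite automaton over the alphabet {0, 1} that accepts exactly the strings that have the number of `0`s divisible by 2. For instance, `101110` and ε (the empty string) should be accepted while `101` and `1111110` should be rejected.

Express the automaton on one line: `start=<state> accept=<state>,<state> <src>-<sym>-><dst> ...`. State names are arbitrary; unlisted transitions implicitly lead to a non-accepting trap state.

start=q0 accept=q0 q0-0->q1 q0-1->q0 q1-0->q0 q1-1->q1

The only thing that matters is how many `0`s have appeared, reduced mod 2. Use one state per residue: q0 for 0, …, q1 for 1. Reading `0` moves to the next residue; anything else stays put. q0 is accepting.
With 2 states:
        0   1  
>* q0   q1  q0 
   q1   q0  q1 
(> = start, * = accepting)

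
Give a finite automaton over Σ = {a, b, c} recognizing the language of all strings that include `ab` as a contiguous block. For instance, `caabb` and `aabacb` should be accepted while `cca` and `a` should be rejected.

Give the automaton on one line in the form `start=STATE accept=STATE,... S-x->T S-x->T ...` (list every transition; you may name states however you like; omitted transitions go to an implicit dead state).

Track how much of `ab` has been matched so far: state q0 is no progress, q2 is the absorbing accept state reached once `ab` has occurred. Intermediate states record partial matches; on a mismatch, fall back to the longest reusable overlap.
        a   b   c  
>  q0   q1  q0  q0 
   q1   q1  q2  q0 
 * q2   q2  q2  q2 
(> = start, * = accepting)

start=q0 accept=q2 q0-a->q1 q0-b->q0 q0-c->q0 q1-a->q1 q1-b->q2 q1-c->q0 q2-a->q2 q2-b->q2 q2-c->q2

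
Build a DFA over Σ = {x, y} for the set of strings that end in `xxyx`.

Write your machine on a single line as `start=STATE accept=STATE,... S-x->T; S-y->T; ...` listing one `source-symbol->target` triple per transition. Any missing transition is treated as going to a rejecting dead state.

start=s0; accept=s4; s0-x->s1; s0-y->s0; s1-x->s2; s1-y->s0; s2-x->s2; s2-y->s3; s3-x->s4; s3-y->s0; s4-x->s2; s4-y->s0

Let each state record the length of the longest suffix of the input read so far that is also a prefix of `xxyx`. s1 means the last symbol is `x`; s2 means the last 2 symbols are `xx`; s3 means the last 3 symbols are `xxy`; s4 means the last 4 symbols are `xxyx`. Accept only at s4, where the string currently ends in `xxyx`.
5 states suffice.
        x   y  
>  s0   s1  s0 
   s1   s2  s0 
   s2   s2  s3 
   s3   s4  s0 
 * s4   s2  s0 
(> = start, * = accepting)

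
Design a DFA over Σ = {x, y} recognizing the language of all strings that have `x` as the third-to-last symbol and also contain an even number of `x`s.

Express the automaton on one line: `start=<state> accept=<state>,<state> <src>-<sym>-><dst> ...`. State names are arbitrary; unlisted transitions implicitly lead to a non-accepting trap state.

start=q0 accept=q5,q6,q8,q9 q0-x->q1 q0-y->q0 q1-x->q2 q1-y->q3 q2-x->q4 q2-y->q5 q3-x->q6 q3-y->q7 q4-x->q8 q4-y->q3 q5-x->q1 q5-y->q9 q6-x->q4 q6-y->q10 q7-x->q11 q7-y->q7 q8-x->q4 q8-y->q5 q9-x->q1 q9-y->q0 q10-x->q1 q10-y->q9 q11-x->q4 q11-y->q10

Build one automaton per condition and run them in lockstep. The first has 15 states tracking the last 3 symbols read; the second has 2 states tracking the count of `x`s modulo 2. A product state is a pair (one from each), accepting exactly when both do. Minimizing collapses redundant product states.
          x    y  
>  q0     q1   q0 
   q1     q2   q3 
   q2     q4   q5 
   q3     q6   q7 
   q4     q8   q3 
 * q5     q1   q9 
 * q6     q4  q10 
   q7    q11   q7 
 * q8     q4   q5 
 * q9     q1   q0 
   q10    q1   q9 
   q11    q4  q10 
(> = start, * = accepting)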